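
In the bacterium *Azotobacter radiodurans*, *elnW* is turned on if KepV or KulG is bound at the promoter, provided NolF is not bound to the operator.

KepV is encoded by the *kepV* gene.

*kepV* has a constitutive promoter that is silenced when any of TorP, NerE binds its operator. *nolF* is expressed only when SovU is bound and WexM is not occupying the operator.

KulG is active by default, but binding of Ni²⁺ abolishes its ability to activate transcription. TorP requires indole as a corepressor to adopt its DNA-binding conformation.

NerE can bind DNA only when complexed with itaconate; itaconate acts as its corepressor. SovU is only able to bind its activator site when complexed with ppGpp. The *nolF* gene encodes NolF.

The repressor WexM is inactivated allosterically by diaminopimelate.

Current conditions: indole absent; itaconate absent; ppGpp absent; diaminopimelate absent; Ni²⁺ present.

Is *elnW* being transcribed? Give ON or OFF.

ON

Indole is absent, so TorP is inactive.
Itaconate is absent, so NerE is inactive.
With no repressor bound, *kepV* is transcribed.
So KepV is produced and active.
Ni²⁺ is present, so KulG is inactive.
Diaminopimelate is absent, so WexM is active.
ppGpp is absent, so SovU is inactive.
With repressor WexM bound, *nolF* is not transcribed.
So NolF is not produced.
Activator KepV is present, so *elnW* is transcribed.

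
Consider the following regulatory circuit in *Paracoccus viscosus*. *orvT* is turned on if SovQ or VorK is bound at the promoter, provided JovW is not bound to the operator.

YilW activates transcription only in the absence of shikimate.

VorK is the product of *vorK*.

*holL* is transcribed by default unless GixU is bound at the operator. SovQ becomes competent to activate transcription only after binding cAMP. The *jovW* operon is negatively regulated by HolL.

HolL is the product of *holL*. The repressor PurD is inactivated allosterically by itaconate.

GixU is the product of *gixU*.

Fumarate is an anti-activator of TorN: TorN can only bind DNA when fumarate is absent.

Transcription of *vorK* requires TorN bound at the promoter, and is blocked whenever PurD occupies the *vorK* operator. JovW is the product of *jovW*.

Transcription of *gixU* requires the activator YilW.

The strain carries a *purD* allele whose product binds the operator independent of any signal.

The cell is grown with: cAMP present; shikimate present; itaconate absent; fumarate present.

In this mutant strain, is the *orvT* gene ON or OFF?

ON

cAMP is present, so SovQ is active.
Shikimate is present, so YilW is inactive.
Required activator YilW is absent, so *gixU* is not transcribed.
So GixU is not produced.
With no repressor bound, *holL* is transcribed.
So HolL is produced and active.
With repressor HolL bound, *jovW* is not transcribed.
So JovW is not produced.
Fumarate is present, so TorN is inactive.
PurD is constitutively active in this strain.
With repressor PurD bound, *vorK* is not transcribed.
So VorK is not produced.
Activator SovQ is present, so *orvT* is transcribed.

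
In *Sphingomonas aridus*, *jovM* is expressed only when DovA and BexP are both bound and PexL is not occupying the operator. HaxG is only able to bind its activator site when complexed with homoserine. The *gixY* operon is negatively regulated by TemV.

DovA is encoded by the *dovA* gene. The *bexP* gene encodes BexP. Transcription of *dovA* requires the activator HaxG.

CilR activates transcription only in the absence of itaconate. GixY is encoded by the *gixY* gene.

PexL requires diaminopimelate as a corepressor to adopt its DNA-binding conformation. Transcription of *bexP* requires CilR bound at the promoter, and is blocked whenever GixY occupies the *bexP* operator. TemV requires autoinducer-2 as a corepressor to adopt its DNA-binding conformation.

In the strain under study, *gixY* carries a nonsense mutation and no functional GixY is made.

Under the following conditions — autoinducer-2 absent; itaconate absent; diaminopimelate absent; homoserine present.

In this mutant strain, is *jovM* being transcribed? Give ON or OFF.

Diaminopimelate is absent, so PexL is inactive.
Homoserine is present, so HaxG is active.
No repressor is bound and HaxG is active, so *dovA* is transcribed.
So DovA is produced and active.
GixY is non-functional in this strain, so it has no effect.
Itaconate is absent, so CilR is active.
No repressor is bound and CilR is active, so *bexP* is transcribed.
So BexP is produced and active.
No repressor is bound and DovA and BexP are active, so *jovM* is transcribed.

ON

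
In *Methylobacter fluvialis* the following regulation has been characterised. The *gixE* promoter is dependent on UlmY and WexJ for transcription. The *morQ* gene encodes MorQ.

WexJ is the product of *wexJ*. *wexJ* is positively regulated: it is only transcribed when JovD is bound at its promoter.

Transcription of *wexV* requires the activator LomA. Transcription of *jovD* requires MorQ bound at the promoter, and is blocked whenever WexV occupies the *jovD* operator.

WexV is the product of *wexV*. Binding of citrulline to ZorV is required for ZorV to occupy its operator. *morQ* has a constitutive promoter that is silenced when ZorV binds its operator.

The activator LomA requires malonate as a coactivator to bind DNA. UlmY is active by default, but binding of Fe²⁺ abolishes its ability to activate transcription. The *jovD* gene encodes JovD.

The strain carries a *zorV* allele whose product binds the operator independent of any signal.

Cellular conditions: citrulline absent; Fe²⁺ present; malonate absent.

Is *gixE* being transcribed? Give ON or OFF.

Fe²⁺ is present, so UlmY is inactive.
Malonate is absent, so LomA is inactive.
Required activator LomA is absent, so *wexV* is not transcribed.
So WexV is not produced.
ZorV is constitutively active in this strain.
With repressor ZorV bound, *morQ* is not transcribed.
So MorQ is not produced.
Required activator MorQ is absent, so *jovD* is not transcribed.
So JovD is not produced.
Required activator JovD is absent, so *wexJ* is not transcribed.
So WexJ is not produced.
Required activator UlmY is absent, so *gixE* is not transcribed.

OFF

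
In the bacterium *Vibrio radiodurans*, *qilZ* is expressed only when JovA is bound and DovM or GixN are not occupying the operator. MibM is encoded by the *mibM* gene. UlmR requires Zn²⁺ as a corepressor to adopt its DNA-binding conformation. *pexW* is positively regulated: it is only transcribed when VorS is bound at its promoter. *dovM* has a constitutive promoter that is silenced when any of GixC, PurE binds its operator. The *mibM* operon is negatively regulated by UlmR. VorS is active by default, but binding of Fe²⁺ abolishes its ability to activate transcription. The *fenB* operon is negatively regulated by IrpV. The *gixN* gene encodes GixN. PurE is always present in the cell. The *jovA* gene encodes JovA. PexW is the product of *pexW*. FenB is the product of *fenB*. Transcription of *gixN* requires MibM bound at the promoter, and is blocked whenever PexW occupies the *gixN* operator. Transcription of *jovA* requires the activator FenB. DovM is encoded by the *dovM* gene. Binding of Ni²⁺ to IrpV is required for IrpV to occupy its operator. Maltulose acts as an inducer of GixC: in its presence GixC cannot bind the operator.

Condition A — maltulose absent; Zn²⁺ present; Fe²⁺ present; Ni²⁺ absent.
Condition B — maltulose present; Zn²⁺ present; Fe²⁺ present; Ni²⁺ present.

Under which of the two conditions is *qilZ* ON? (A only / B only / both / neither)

Condition A:
Maltulose is absent, so GixC is active.
PurE is produced constitutively and is active.
With repressor GixC bound, *dovM* is not transcribed.
So DovM is not produced.
Zn²⁺ is present, so UlmR is active.
With repressor UlmR bound, *mibM* is not transcribed.
So MibM is not produced.
Fe²⁺ is present, so VorS is inactive.
Required activator VorS is absent, so *pexW* is not transcribed.
So PexW is not produced.
Required activator MibM is absent, so *gixN* is not transcribed.
So GixN is not produced.
Ni²⁺ is absent, so IrpV is inactive.
With no repressor bound, *fenB* is transcribed.
So FenB is produced and active.
No repressor is bound and FenB is active, so *jovA* is transcribed.
So JovA is produced and active.
No repressor is bound and JovA is active, so *qilZ* is transcribed.
→ *qilZ* is ON in A.
Condition B:
Maltulose is present, so GixC is inactive.
PurE is produced constitutively and is active.
With repressor PurE bound, *dovM* is not transcribed.
So DovM is not produced.
Zn²⁺ is present, so UlmR is active.
With repressor UlmR bound, *mibM* is not transcribed.
So MibM is not produced.
Fe²⁺ is present, so VorS is inactive.
Required activator VorS is absent, so *pexW* is not transcribed.
So PexW is not produced.
Required activator MibM is absent, so *gixN* is not transcribed.
So GixN is not produced.
Ni²⁺ is present, so IrpV is active.
With repressor IrpV bound, *fenB* is not transcribed.
So FenB is not produced.
Required activator FenB is absent, so *jovA* is not transcribed.
So JovA is not produced.
Required activator JovA is absent, so *qilZ* is not transcribed.
→ *qilZ* is OFF in B.

A only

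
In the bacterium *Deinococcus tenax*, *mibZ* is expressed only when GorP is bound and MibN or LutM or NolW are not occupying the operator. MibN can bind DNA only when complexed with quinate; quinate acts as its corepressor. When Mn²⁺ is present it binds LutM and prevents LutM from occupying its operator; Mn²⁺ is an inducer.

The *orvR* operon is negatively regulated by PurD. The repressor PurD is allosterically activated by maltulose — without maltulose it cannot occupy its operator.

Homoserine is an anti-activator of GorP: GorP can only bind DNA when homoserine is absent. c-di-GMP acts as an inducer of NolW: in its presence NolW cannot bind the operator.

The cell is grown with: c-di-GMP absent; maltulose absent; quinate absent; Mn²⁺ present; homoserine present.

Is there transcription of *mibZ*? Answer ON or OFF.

Homoserine is present, so GorP is inactive.
Quinate is absent, so MibN is inactive.
Mn²⁺ is present, so LutM is inactive.
c-di-GMP is absent, so NolW is active.
With repressor NolW bound, *mibZ* is not transcribed.

OFF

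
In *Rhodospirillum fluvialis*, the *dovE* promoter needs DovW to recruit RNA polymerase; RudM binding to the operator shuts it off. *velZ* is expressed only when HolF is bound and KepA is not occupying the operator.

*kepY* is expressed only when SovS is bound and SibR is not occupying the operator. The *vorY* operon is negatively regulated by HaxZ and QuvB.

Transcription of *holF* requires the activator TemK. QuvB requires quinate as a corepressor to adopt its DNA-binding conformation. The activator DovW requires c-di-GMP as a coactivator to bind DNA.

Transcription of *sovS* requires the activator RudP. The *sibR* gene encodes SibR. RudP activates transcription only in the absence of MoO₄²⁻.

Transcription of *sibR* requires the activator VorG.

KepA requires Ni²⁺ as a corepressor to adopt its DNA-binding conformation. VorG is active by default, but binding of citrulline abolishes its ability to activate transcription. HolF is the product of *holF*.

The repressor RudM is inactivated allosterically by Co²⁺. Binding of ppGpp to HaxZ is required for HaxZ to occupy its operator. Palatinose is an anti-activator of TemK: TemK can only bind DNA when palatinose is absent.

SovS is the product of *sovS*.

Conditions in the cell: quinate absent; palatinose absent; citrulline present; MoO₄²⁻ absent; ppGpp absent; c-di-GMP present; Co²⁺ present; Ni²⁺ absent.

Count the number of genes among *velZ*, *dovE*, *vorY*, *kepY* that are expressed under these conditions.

4

Palatinose is absent, so TemK is active.
No repressor is bound and TemK is active, so *holF* is transcribed.
So HolF is produced and active.
Ni²⁺ is absent, so KepA is inactive.
No repressor is bound and HolF is active, so *velZ* is transcribed.
→ *velZ* is ON.
Co²⁺ is present, so RudM is inactive.
c-di-GMP is present, so DovW is active.
No repressor is bound and DovW is active, so *dovE* is transcribed.
→ *dovE* is ON.
ppGpp is absent, so HaxZ is inactive.
Quinate is absent, so QuvB is inactive.
With no repressor bound, *vorY* is transcribed.
→ *vorY* is ON.
Citrulline is present, so VorG is inactive.
Required activator VorG is absent, so *sibR* is not transcribed.
So SibR is not produced.
MoO₄²⁻ is absent, so RudP is active.
No repressor is bound and RudP is active, so *sovS* is transcribed.
So SovS is produced and active.
No repressor is bound and SovS is active, so *kepY* is transcribed.
→ *kepY* is ON.
4 of the 4 genes are transcribed.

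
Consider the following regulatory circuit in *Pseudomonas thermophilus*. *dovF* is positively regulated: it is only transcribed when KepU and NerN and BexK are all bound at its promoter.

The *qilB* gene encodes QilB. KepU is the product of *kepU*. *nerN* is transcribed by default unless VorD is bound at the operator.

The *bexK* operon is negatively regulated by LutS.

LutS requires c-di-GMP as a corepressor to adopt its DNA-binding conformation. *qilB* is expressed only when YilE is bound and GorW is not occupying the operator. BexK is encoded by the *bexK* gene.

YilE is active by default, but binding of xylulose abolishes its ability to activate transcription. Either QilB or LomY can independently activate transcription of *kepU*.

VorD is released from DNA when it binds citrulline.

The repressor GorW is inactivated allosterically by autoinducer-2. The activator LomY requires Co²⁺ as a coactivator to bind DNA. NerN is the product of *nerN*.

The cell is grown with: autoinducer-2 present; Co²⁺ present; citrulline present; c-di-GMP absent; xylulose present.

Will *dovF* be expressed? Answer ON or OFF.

Autoinducer-2 is present, so GorW is inactive.
Xylulose is present, so YilE is inactive.
Required activator YilE is absent, so *qilB* is not transcribed.
So QilB is not produced.
Co²⁺ is present, so LomY is active.
Activator LomY is present, so *kepU* is transcribed.
So KepU is produced and active.
Citrulline is present, so VorD is inactive.
With no repressor bound, *nerN* is transcribed.
So NerN is produced and active.
c-di-GMP is absent, so LutS is inactive.
With no repressor bound, *bexK* is transcribed.
So BexK is produced and active.
No repressor is bound and KepU and NerN and BexK are active, so *dovF* is transcribed.

ON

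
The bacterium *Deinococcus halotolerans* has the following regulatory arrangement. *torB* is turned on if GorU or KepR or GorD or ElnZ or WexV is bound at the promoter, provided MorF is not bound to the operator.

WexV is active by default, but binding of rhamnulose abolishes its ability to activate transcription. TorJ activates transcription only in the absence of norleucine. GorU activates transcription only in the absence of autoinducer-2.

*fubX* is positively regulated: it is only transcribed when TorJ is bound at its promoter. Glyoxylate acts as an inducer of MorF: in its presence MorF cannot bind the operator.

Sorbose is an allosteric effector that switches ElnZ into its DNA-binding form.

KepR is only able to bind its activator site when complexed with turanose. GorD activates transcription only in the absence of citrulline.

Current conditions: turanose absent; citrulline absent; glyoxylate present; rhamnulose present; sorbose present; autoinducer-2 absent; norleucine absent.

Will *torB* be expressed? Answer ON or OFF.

Autoinducer-2 is absent, so GorU is active.
Turanose is absent, so KepR is inactive.
Citrulline is absent, so GorD is active.
Glyoxylate is present, so MorF is inactive.
Sorbose is present, so ElnZ is active.
Rhamnulose is present, so WexV is inactive.
Activator GorU is present, so *torB* is transcribed.

ON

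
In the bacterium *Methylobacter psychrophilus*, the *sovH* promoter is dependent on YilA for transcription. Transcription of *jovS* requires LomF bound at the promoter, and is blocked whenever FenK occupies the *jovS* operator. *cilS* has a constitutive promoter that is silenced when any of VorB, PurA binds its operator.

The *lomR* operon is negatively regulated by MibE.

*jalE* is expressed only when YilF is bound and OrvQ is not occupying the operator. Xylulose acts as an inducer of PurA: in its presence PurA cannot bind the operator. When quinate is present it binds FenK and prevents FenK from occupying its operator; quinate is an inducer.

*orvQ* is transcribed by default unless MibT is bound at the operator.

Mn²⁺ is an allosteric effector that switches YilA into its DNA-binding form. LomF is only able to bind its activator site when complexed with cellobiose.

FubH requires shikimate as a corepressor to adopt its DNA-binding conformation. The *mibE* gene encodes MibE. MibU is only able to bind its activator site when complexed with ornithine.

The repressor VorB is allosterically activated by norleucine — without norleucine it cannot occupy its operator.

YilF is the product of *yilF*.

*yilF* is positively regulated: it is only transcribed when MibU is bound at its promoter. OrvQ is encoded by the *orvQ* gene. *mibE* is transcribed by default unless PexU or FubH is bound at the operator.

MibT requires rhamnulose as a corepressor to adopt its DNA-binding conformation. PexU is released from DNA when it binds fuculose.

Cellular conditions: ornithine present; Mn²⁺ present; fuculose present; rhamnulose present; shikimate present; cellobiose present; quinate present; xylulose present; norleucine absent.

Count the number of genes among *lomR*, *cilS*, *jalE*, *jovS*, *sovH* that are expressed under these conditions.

Fuculose is present, so PexU is inactive.
Shikimate is present, so FubH is active.
With repressor FubH bound, *mibE* is not transcribed.
So MibE is not produced.
With no repressor bound, *lomR* is transcribed.
→ *lomR* is ON.
Norleucine is absent, so VorB is inactive.
Xylulose is present, so PurA is inactive.
With no repressor bound, *cilS* is transcribed.
→ *cilS* is ON.
Ornithine is present, so MibU is active.
No repressor is bound and MibU is active, so *yilF* is transcribed.
So YilF is produced and active.
Rhamnulose is present, so MibT is active.
With repressor MibT bound, *orvQ* is not transcribed.
So OrvQ is not produced.
No repressor is bound and YilF is active, so *jalE* is transcribed.
→ *jalE* is ON.
Quinate is present, so FenK is inactive.
Cellobiose is present, so LomF is active.
No repressor is bound and LomF is active, so *jovS* is transcribed.
→ *jovS* is ON.
Mn²⁺ is present, so YilA is active.
No repressor is bound and YilA is active, so *sovH* is transcribed.
→ *sovH* is ON.
5 of the 5 genes are transcribed.

5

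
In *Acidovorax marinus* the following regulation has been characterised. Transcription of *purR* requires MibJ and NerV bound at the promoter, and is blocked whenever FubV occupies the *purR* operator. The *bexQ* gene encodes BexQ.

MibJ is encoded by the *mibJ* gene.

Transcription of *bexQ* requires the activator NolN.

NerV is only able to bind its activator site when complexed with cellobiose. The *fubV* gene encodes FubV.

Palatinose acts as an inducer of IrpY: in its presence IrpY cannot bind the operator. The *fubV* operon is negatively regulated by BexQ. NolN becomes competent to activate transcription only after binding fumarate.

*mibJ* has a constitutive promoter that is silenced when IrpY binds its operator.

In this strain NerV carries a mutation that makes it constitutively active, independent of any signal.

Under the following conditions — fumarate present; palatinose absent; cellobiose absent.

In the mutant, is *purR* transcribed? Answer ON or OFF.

OFF

Fumarate is present, so NolN is active.
No repressor is bound and NolN is active, so *bexQ* is transcribed.
So BexQ is produced and active.
With repressor BexQ bound, *fubV* is not transcribed.
So FubV is not produced.
Palatinose is absent, so IrpY is active.
With repressor IrpY bound, *mibJ* is not transcribed.
So MibJ is not produced.
NerV is constitutively active in this strain.
Required activator MibJ is absent, so *purR* is not transcribed.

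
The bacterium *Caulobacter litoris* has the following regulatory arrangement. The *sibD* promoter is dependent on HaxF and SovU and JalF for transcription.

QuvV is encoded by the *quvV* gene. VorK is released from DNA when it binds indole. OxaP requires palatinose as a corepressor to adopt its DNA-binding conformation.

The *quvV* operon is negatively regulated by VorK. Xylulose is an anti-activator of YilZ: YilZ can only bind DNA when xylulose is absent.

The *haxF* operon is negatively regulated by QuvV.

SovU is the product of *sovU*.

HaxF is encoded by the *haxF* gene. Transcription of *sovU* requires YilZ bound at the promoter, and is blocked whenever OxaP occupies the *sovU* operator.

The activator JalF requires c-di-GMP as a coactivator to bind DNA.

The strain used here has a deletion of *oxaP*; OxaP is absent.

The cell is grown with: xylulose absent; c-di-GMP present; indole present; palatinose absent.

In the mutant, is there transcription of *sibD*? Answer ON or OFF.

OFF

Indole is present, so VorK is inactive.
With no repressor bound, *quvV* is transcribed.
So QuvV is produced and active.
With repressor QuvV bound, *haxF* is not transcribed.
So HaxF is not produced.
OxaP is non-functional in this strain, so it has no effect.
Xylulose is absent, so YilZ is active.
No repressor is bound and YilZ is active, so *sovU* is transcribed.
So SovU is produced and active.
c-di-GMP is present, so JalF is active.
Required activator HaxF is absent, so *sibD* is not transcribed.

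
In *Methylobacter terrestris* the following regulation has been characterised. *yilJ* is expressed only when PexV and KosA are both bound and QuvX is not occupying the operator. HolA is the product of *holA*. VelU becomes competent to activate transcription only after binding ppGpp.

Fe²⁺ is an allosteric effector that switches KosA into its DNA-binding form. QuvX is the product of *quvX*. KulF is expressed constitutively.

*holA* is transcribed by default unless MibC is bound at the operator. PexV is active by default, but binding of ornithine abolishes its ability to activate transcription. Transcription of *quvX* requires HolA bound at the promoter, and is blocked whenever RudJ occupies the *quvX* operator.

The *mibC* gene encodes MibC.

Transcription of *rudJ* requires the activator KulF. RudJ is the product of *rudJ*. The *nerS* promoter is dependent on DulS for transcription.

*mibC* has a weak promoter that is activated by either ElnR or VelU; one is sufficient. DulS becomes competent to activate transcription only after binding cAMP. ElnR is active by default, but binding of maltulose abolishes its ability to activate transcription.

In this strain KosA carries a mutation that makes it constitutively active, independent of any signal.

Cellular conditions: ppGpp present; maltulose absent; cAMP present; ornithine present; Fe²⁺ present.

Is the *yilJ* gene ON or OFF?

OFF

Ornithine is present, so PexV is inactive.
KosA is constitutively active in this strain.
Maltulose is absent, so ElnR is active.
ppGpp is present, so VelU is active.
Activator ElnR is present, so *mibC* is transcribed.
So MibC is produced and active.
With repressor MibC bound, *holA* is not transcribed.
So HolA is not produced.
KulF is produced constitutively and is active.
No repressor is bound and KulF is active, so *rudJ* is transcribed.
So RudJ is produced and active.
With repressor RudJ bound, *quvX* is not transcribed.
So QuvX is not produced.
Required activator PexV is absent, so *yilJ* is not transcribed.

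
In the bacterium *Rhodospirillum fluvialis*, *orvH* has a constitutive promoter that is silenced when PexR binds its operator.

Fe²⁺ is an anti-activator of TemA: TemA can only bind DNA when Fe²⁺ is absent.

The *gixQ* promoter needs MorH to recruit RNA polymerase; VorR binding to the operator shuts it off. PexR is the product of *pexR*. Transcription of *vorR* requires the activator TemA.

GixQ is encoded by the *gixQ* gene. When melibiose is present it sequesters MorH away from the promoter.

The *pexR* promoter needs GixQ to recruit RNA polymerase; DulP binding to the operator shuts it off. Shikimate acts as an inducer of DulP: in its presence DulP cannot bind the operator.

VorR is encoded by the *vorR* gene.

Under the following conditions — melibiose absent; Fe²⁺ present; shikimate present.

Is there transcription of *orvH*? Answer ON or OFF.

Fe²⁺ is present, so TemA is inactive.
Required activator TemA is absent, so *vorR* is not transcribed.
So VorR is not produced.
Melibiose is absent, so MorH is active.
No repressor is bound and MorH is active, so *gixQ* is transcribed.
So GixQ is produced and active.
Shikimate is present, so DulP is inactive.
No repressor is bound and GixQ is active, so *pexR* is transcribed.
So PexR is produced and active.
With repressor PexR bound, *orvH* is not transcribed.

OFF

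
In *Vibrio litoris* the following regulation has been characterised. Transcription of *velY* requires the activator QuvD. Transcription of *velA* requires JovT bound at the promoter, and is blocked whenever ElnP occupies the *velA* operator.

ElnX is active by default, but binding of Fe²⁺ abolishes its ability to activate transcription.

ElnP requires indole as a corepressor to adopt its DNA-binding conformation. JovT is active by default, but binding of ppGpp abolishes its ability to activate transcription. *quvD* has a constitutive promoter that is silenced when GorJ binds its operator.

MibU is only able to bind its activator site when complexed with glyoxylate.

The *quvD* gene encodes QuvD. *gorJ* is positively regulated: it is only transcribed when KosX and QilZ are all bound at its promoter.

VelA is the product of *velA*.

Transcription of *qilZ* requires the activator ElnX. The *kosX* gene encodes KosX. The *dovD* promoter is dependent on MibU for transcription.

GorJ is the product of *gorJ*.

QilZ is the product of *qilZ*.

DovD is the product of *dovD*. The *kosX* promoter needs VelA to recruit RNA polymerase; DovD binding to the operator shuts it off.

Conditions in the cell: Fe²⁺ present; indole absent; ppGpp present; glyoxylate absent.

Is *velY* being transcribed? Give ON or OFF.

Glyoxylate is absent, so MibU is inactive.
Required activator MibU is absent, so *dovD* is not transcribed.
So DovD is not produced.
Indole is absent, so ElnP is inactive.
ppGpp is present, so JovT is inactive.
Required activator JovT is absent, so *velA* is not transcribed.
So VelA is not produced.
Required activator VelA is absent, so *kosX* is not transcribed.
So KosX is not produced.
Fe²⁺ is present, so ElnX is inactive.
Required activator ElnX is absent, so *qilZ* is not transcribed.
So QilZ is not produced.
Required activator KosX is absent, so *gorJ* is not transcribed.
So GorJ is not produced.
With no repressor bound, *quvD* is transcribed.
So QuvD is produced and active.
No repressor is bound and QuvD is active, so *velY* is transcribed.

ON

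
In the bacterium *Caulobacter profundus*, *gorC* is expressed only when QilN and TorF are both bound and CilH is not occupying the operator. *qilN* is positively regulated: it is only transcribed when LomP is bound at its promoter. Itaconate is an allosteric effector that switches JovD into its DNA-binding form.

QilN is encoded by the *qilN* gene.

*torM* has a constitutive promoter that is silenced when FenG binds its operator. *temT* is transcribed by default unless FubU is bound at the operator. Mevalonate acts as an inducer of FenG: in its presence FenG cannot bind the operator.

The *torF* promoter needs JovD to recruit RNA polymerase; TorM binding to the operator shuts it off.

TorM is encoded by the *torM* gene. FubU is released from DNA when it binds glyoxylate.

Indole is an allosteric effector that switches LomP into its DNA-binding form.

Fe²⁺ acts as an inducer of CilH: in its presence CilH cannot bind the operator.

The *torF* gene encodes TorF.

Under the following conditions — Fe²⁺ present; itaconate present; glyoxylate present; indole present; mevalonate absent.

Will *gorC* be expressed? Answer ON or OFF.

Indole is present, so LomP is active.
No repressor is bound and LomP is active, so *qilN* is transcribed.
So QilN is produced and active.
Mevalonate is absent, so FenG is active.
With repressor FenG bound, *torM* is not transcribed.
So TorM is not produced.
Itaconate is present, so JovD is active.
No repressor is bound and JovD is active, so *torF* is transcribed.
So TorF is produced and active.
Fe²⁺ is present, so CilH is inactive.
No repressor is bound and QilN and TorF are active, so *gorC* is transcribed.

ON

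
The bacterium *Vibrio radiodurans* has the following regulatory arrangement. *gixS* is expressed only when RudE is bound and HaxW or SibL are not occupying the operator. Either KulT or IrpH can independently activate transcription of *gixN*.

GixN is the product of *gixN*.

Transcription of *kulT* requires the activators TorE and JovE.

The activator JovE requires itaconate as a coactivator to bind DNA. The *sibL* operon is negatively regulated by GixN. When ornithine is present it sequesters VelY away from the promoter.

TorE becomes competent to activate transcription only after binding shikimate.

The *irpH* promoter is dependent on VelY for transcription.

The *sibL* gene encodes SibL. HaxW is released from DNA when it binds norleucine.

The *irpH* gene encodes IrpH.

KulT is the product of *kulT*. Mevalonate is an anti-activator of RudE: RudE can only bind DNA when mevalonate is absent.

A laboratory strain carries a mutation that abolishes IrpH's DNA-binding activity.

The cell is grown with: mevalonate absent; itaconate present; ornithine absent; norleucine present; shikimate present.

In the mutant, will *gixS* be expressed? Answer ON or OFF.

ON

Norleucine is present, so HaxW is inactive.
Shikimate is present, so TorE is active.
Itaconate is present, so JovE is active.
No repressor is bound and TorE and JovE are active, so *kulT* is transcribed.
So KulT is produced and active.
IrpH is non-functional in this strain, so it has no effect.
Activator KulT is present, so *gixN* is transcribed.
So GixN is produced and active.
With repressor GixN bound, *sibL* is not transcribed.
So SibL is not produced.
Mevalonate is absent, so RudE is active.
No repressor is bound and RudE is active, so *gixS* is transcribed.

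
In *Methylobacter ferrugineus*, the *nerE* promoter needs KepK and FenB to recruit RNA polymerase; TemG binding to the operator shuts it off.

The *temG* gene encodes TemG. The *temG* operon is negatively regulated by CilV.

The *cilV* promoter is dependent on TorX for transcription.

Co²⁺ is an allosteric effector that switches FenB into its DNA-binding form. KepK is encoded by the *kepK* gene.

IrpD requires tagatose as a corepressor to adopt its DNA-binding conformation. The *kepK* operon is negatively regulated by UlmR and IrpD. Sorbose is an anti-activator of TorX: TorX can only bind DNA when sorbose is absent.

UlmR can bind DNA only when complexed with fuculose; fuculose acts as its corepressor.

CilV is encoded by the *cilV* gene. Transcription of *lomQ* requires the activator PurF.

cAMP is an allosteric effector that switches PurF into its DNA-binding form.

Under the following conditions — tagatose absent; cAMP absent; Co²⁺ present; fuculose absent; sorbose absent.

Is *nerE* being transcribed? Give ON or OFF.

Fuculose is absent, so UlmR is inactive.
Tagatose is absent, so IrpD is inactive.
With no repressor bound, *kepK* is transcribed.
So KepK is produced and active.
Co²⁺ is present, so FenB is active.
Sorbose is absent, so TorX is active.
No repressor is bound and TorX is active, so *cilV* is transcribed.
So CilV is produced and active.
With repressor CilV bound, *temG* is not transcribed.
So TemG is not produced.
No repressor is bound and KepK and FenB are active, so *nerE* is transcribed.

ON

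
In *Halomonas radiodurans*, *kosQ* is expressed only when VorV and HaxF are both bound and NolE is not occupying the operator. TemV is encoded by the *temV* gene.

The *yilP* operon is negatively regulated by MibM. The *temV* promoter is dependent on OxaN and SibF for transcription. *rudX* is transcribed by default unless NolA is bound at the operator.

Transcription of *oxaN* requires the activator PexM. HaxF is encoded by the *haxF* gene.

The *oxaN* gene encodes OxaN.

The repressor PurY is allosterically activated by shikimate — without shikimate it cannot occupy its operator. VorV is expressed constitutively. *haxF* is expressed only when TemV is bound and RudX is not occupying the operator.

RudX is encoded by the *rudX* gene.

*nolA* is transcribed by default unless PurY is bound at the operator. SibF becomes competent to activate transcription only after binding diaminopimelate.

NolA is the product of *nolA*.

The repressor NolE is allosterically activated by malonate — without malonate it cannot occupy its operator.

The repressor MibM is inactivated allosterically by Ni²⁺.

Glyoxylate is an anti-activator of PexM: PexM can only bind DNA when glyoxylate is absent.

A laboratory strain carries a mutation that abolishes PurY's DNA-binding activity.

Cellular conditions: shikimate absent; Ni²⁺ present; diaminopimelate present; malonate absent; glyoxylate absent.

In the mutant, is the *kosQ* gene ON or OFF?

VorV is produced constitutively and is active.
Glyoxylate is absent, so PexM is active.
No repressor is bound and PexM is active, so *oxaN* is transcribed.
So OxaN is produced and active.
Diaminopimelate is present, so SibF is active.
No repressor is bound and OxaN and SibF are active, so *temV* is transcribed.
So TemV is produced and active.
PurY is non-functional in this strain, so it has no effect.
With no repressor bound, *nolA* is transcribed.
So NolA is produced and active.
With repressor NolA bound, *rudX* is not transcribed.
So RudX is not produced.
No repressor is bound and TemV is active, so *haxF* is transcribed.
So HaxF is produced and active.
Malonate is absent, so NolE is inactive.
No repressor is bound and VorV and HaxF are active, so *kosQ* is transcribed.

ON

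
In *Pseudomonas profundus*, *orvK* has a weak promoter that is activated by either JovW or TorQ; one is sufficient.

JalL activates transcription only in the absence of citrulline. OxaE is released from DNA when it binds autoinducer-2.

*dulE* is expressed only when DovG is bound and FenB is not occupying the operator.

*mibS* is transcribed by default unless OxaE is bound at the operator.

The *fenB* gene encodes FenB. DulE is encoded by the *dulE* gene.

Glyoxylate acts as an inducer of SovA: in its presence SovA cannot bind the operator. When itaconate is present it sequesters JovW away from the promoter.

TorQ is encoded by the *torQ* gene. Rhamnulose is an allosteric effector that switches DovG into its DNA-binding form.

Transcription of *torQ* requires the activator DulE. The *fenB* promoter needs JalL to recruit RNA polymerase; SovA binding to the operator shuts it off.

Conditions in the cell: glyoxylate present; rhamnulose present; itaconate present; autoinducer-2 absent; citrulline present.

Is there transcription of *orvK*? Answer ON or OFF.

Itaconate is present, so JovW is inactive.
Glyoxylate is present, so SovA is inactive.
Citrulline is present, so JalL is inactive.
Required activator JalL is absent, so *fenB* is not transcribed.
So FenB is not produced.
Rhamnulose is present, so DovG is active.
No repressor is bound and DovG is active, so *dulE* is transcribed.
So DulE is produced and active.
No repressor is bound and DulE is active, so *torQ* is transcribed.
So TorQ is produced and active.
Activator TorQ is present, so *orvK* is transcribed.

ON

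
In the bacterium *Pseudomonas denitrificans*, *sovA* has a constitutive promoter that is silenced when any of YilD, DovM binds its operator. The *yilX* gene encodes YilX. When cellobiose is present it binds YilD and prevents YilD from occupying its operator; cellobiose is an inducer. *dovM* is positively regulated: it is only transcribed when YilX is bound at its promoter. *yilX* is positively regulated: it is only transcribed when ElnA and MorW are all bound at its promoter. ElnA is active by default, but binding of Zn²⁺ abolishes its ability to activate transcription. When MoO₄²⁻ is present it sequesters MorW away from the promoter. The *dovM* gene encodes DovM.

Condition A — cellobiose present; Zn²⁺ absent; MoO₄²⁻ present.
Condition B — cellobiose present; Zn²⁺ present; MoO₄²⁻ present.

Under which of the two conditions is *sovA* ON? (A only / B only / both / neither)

both

Condition A:
Cellobiose is present, so YilD is inactive.
Zn²⁺ is absent, so ElnA is active.
MoO₄²⁻ is present, so MorW is inactive.
Required activator MorW is absent, so *yilX* is not transcribed.
So YilX is not produced.
Required activator YilX is absent, so *dovM* is not transcribed.
So DovM is not produced.
With no repressor bound, *sovA* is transcribed.
→ *sovA* is ON in A.
Condition B:
Cellobiose is present, so YilD is inactive.
Zn²⁺ is present, so ElnA is inactive.
MoO₄²⁻ is present, so MorW is inactive.
Required activator ElnA is absent, so *yilX* is not transcribed.
So YilX is not produced.
Required activator YilX is absent, so *dovM* is not transcribed.
So DovM is not produced.
With no repressor bound, *sovA* is transcribed.
→ *sovA* is ON in B.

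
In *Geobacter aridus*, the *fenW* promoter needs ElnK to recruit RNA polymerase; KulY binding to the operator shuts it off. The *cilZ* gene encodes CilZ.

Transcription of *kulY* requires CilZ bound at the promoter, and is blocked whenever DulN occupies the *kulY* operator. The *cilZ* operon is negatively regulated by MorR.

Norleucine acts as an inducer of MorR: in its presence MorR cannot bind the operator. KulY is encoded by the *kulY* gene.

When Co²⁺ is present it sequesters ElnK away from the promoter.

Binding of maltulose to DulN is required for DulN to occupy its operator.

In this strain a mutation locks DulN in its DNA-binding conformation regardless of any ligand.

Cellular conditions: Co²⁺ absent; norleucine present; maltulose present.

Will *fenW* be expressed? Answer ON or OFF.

Co²⁺ is absent, so ElnK is active.
Norleucine is present, so MorR is inactive.
With no repressor bound, *cilZ* is transcribed.
So CilZ is produced and active.
DulN is constitutively active in this strain.
With repressor DulN bound, *kulY* is not transcribed.
So KulY is not produced.
No repressor is bound and ElnK is active, so *fenW* is transcribed.

ON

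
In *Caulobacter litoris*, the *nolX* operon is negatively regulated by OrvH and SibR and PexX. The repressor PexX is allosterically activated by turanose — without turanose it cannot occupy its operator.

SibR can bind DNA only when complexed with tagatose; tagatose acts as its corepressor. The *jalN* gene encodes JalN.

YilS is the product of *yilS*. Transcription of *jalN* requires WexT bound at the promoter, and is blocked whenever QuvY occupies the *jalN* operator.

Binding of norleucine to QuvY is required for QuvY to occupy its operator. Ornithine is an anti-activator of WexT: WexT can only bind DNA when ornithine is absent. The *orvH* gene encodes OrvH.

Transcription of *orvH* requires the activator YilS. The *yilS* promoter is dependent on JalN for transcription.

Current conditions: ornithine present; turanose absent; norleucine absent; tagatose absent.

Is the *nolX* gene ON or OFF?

Ornithine is present, so WexT is inactive.
Norleucine is absent, so QuvY is inactive.
Required activator WexT is absent, so *jalN* is not transcribed.
So JalN is not produced.
Required activator JalN is absent, so *yilS* is not transcribed.
So YilS is not produced.
Required activator YilS is absent, so *orvH* is not transcribed.
So OrvH is not produced.
Tagatose is absent, so SibR is inactive.
Turanose is absent, so PexX is inactive.
With no repressor bound, *nolX* is transcribed.

ON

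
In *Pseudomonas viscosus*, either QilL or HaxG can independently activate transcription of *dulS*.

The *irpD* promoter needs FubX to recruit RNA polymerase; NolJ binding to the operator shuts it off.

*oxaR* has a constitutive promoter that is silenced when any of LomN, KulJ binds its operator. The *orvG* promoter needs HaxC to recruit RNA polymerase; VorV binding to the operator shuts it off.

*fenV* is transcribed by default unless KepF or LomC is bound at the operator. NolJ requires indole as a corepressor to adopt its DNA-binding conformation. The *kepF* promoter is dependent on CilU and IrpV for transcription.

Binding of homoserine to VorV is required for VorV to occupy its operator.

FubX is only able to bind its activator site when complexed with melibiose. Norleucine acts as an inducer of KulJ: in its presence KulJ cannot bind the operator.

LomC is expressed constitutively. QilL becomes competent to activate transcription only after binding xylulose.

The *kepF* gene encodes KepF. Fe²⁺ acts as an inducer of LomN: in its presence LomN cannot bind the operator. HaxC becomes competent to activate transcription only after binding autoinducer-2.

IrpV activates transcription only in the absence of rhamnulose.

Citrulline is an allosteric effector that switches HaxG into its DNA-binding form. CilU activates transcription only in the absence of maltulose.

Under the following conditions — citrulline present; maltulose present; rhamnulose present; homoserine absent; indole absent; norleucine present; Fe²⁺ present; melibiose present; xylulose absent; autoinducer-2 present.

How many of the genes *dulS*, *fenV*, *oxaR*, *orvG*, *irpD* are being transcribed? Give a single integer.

4

Xylulose is absent, so QilL is inactive.
Citrulline is present, so HaxG is active.
Activator HaxG is present, so *dulS* is transcribed.
→ *dulS* is ON.
Maltulose is present, so CilU is inactive.
Rhamnulose is present, so IrpV is inactive.
Required activator CilU is absent, so *kepF* is not transcribed.
So KepF is not produced.
LomC is produced constitutively and is active.
With repressor LomC bound, *fenV* is not transcribed.
→ *fenV* is OFF.
Fe²⁺ is present, so LomN is inactive.
Norleucine is present, so KulJ is inactive.
With no repressor bound, *oxaR* is transcribed.
→ *oxaR* is ON.
Homoserine is absent, so VorV is inactive.
Autoinducer-2 is present, so HaxC is active.
No repressor is bound and HaxC is active, so *orvG* is transcribed.
→ *orvG* is ON.
Indole is absent, so NolJ is inactive.
Melibiose is present, so FubX is active.
No repressor is bound and FubX is active, so *irpD* is transcribed.
→ *irpD* is ON.
4 of the 5 genes are transcribed.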